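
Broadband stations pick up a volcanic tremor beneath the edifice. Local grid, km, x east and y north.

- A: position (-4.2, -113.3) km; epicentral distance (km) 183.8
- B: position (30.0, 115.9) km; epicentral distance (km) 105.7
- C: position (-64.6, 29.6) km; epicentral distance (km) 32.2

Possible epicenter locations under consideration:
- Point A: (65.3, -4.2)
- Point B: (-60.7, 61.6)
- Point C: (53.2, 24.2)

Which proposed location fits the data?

Point B

For each candidate, compare |candidate − station| to the reported distance:
Point A: residuals A 54.4, B 19.5, C 102.0 → max 102.0 km
Point B: residuals A 0.0, B 0.0, C 0.0 → max 0.0 km
Point C: residuals A 34.8, B 11.1, C 85.7 → max 85.7 km
Only Point B has all residuals ≈ 0.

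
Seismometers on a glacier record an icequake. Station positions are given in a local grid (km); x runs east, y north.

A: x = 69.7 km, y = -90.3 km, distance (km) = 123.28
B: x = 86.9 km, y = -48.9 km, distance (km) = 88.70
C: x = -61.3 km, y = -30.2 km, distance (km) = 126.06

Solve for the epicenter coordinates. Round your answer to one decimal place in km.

Circle about each station: (x − 69.7)² + (y + 90.3)² = 123.28²; (x − 86.9)² + (y + 48.9)² = 88.70²; (x + 61.3)² + (y + 30.2)² = 126.06².
Subtracting the A equation from the B and C equations removes the quadratic terms:
34.4 x + 82.8 y = 4260.91
-262.0 x + 120.2 y = -9035.62
Solving the 2×2 system: x ≈ 48.8, y ≈ 31.2 km.

x ≈ 48.8 km, y ≈ 31.2 km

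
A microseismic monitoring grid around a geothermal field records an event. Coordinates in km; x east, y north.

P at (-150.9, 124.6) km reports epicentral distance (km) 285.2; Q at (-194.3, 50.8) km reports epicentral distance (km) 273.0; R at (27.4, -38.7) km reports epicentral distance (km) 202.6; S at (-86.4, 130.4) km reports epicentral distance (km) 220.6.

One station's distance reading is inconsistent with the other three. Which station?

Q

Solve using three stations at a time. Using P, R, S (subtract circle equations pairwise → linear system) gives (x, y) ≈ (134.1, 133.4).
Distances from that point to each station vs reported:
  P: calculated 285.1 vs reported 285.2 → residual 0.1 km
  Q: calculated 338.6 vs reported 273.0 → residual 65.6 km
  R: calculated 202.5 vs reported 202.6 → residual 0.1 km
  S: calculated 220.5 vs reported 220.6 → residual 0.1 km
P, R, S are mutually consistent (residuals ≈ 0); Q is off by 65.6 km.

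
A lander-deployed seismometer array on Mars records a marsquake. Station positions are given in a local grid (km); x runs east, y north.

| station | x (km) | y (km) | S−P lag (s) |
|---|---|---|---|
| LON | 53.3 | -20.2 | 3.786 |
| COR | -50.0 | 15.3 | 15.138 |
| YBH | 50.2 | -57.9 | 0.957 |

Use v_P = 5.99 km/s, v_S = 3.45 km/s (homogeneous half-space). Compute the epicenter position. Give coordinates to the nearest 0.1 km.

x ≈ 53.8 km, y ≈ -51.0 km

Distance from S−P lag: d = Δt · v_P v_S / (v_P − v_S) = Δt · (5.99·3.45)/(5.99−3.45) ≈ 8.1360·Δt.
So d_LON = 30.80, d_COR = 123.16, d_YBH = 7.79 km.
Circle about each station: (x − 53.3)² + (y + 20.2)² = 30.80²; (x + 50.0)² + (y − 15.3)² = 123.16²; (x − 50.2)² + (y + 57.9)² = 7.79².
Subtracting the LON equation from the COR and YBH equations removes the quadratic terms:
-206.6 x + 71.0 y = -14734.59
-6.2 x − 75.4 y = 3511.48
Solving the 2×2 system: x ≈ 53.8, y ≈ -51.0 km.
Check against LON (with the unrounded x, y): √((x − 53.3)²+(y + 20.2)²) = 30.80 ≈ 30.80 km. ✓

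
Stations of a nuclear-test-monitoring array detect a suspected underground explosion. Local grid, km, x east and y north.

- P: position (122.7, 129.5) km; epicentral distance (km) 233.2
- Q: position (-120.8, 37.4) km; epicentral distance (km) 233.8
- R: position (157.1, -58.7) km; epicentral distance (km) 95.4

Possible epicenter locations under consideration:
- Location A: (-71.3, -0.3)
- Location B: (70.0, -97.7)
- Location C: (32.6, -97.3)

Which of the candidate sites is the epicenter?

For each candidate, compare |candidate − station| to the reported distance:
Location A: residuals P 0.2, Q 171.6, R 140.3 → max 171.6 km
Location B: residuals P 0.0, Q 0.0, R 0.0 → max 0.0 km
Location C: residuals P 10.8, Q 29.7, R 34.9 → max 34.9 km
Only Location B has all residuals ≈ 0.

Location B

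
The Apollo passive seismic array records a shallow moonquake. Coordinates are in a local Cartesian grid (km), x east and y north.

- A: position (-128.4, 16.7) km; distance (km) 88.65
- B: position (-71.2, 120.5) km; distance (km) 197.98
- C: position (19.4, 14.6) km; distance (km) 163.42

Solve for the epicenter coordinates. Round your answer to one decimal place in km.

Circle about each station: (x + 128.4)² + (y − 16.7)² = 88.65²; (x + 71.2)² + (y − 120.5)² = 197.98²; (x − 19.4)² + (y − 14.6)² = 163.42².
Subtracting the A equation from the B and C equations removes the quadratic terms:
114.4 x + 207.6 y = -28513.02
295.6 x − 4.2 y = -35023.20
Solving the 2×2 system: x ≈ -119.5, y ≈ -71.5 km.

-119.5 km east, -71.5 km north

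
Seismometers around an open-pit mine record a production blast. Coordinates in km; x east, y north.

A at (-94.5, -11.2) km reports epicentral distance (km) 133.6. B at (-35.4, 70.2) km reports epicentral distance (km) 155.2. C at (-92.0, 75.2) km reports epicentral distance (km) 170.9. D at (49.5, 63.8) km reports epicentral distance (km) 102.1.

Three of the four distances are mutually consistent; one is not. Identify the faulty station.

B

Solve using three stations at a time. Using A, C, D (subtract circle equations pairwise → linear system) gives (x, y) ≈ (36.5, -37.5).
Distances from that point to each station vs reported:
  A: calculated 133.6 vs reported 133.6 → residual 0.0 km
  B: calculated 129.5 vs reported 155.2 → residual 25.7 km
  C: calculated 170.9 vs reported 170.9 → residual 0.0 km
  D: calculated 102.1 vs reported 102.1 → residual 0.0 km
A, C, D are mutually consistent (residuals ≈ 0); B is off by 25.7 km.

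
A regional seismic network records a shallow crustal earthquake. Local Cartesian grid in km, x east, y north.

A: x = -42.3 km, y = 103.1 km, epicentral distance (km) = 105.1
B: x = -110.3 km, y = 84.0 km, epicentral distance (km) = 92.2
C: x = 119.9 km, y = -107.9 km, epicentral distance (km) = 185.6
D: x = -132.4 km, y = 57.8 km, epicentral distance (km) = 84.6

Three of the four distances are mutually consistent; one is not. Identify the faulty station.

C

Solve using three stations at a time. Using A, B, D (subtract circle equations pairwise → linear system) gives (x, y) ≈ (-69.1, 1.2).
Distances from that point to each station vs reported:
  A: calculated 105.4 vs reported 105.1 → residual 0.3 km
  B: calculated 92.5 vs reported 92.2 → residual 0.3 km
  C: calculated 218.2 vs reported 185.6 → residual 32.6 km
  D: calculated 85.0 vs reported 84.6 → residual 0.4 km
A, B, D are mutually consistent (residuals ≈ 0); C is off by 32.6 km.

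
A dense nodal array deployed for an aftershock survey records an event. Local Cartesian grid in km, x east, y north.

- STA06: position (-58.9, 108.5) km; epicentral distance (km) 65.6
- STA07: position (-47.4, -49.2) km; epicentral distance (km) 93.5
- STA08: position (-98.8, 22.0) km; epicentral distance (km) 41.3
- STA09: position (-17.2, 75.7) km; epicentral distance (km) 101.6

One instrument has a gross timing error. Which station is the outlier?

Solve using three stations at a time. Using STA06, STA07, STA08 (subtract circle equations pairwise → linear system) gives (x, y) ≈ (-63.2, 43.0).
Distances from that point to each station vs reported:
  STA06: calculated 65.6 vs reported 65.6 → residual 0.0 km
  STA07: calculated 93.5 vs reported 93.5 → residual 0.0 km
  STA08: calculated 41.4 vs reported 41.3 → residual 0.1 km
  STA09: calculated 56.4 vs reported 101.6 → residual 45.2 km
STA06, STA07, STA08 are mutually consistent (residuals ≈ 0); STA09 is off by 45.2 km.

STA09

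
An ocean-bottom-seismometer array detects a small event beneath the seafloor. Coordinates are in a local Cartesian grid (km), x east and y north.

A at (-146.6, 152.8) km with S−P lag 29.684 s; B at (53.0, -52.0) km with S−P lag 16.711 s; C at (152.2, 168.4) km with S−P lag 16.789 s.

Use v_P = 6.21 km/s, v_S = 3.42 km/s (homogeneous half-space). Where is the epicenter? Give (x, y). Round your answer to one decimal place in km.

x ≈ 65.4 km, y ≈ 74.6 km

Distance from S−P lag: d = Δt · v_P v_S / (v_P − v_S) = Δt · (6.21·3.42)/(6.21−3.42) ≈ 7.6123·Δt.
So d_A = 225.96, d_B = 127.21, d_C = 127.80 km.
Circle about each station: (x + 146.6)² + (y − 152.8)² = 225.96²; (x − 53.0)² + (y + 52.0)² = 127.21²; (x − 152.2)² + (y − 168.4)² = 127.80².
Subtracting the A equation from the B and C equations removes the quadratic terms:
399.2 x − 409.6 y = -4450.86
597.6 x + 31.2 y = 41409.08
Solving the 2×2 system: x ≈ 65.4, y ≈ 74.6 km.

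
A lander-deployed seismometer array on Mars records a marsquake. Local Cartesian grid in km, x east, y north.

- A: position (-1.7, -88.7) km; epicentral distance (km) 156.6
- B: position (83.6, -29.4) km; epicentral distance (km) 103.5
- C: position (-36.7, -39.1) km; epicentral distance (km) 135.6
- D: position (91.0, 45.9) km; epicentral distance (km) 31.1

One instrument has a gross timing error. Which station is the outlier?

B

Solve using three stations at a time. Using A, C, D (subtract circle equations pairwise → linear system) gives (x, y) ≈ (61.2, 54.7).
Distances from that point to each station vs reported:
  A: calculated 156.6 vs reported 156.6 → residual 0.0 km
  B: calculated 87.0 vs reported 103.5 → residual 16.5 km
  C: calculated 135.6 vs reported 135.6 → residual 0.0 km
  D: calculated 31.1 vs reported 31.1 → residual 0.0 km
A, C, D are mutually consistent (residuals ≈ 0); B is off by 16.5 km.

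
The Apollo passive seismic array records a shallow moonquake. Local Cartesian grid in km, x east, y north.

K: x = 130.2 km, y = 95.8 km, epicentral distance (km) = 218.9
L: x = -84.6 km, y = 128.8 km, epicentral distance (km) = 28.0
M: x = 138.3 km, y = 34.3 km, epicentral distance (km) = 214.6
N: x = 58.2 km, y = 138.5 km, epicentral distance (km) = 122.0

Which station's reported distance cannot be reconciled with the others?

Solve using three stations at a time. Using L, M, N (subtract circle equations pairwise → linear system) gives (x, y) ≈ (-61.2, 113.4).
Distances from that point to each station vs reported:
  K: calculated 192.2 vs reported 218.9 → residual 26.7 km
  L: calculated 28.0 vs reported 28.0 → residual 0.0 km
  M: calculated 214.6 vs reported 214.6 → residual 0.0 km
  N: calculated 122.0 vs reported 122.0 → residual 0.0 km
L, M, N are mutually consistent (residuals ≈ 0); K is off by 26.7 km.

K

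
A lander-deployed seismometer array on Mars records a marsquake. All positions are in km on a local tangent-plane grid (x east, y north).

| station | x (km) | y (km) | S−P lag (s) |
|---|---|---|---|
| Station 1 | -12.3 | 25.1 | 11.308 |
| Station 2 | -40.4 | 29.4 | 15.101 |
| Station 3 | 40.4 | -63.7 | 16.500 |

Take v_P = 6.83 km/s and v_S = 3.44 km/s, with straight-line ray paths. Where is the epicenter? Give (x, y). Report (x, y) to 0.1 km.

(62.5, 48.5)

Distance from S−P lag: d = Δt · v_P v_S / (v_P − v_S) = Δt · (6.83·3.44)/(6.83−3.44) ≈ 6.9307·Δt.
So d_Station 1 = 78.37, d_Station 2 = 104.66, d_Station 3 = 114.36 km.
Circle about each station: (x + 12.3)² + (y − 25.1)² = 78.37²; (x + 40.4)² + (y − 29.4)² = 104.66²; (x − 40.4)² + (y + 63.7)² = 114.36².
Subtracting the Station 1 equation from the Station 2 and Station 3 equations removes the quadratic terms:
-56.2 x + 8.6 y = -3096.64
105.4 x − 177.6 y = -2027.80
Solving the 2×2 system: x ≈ 62.5, y ≈ 48.5 km.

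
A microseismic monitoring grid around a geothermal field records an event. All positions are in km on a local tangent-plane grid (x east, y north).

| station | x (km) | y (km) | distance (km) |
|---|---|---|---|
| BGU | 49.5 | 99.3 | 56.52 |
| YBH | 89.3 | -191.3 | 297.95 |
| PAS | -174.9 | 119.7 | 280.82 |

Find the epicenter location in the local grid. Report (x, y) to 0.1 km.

Circle about each station: (x − 49.5)² + (y − 99.3)² = 56.52²; (x − 89.3)² + (y + 191.3)² = 297.95²; (x + 174.9)² + (y − 119.7)² = 280.82².
Subtracting the BGU equation from the YBH and PAS equations removes the quadratic terms:
79.6 x − 581.2 y = -53320.25
-448.8 x + 40.8 y = -43058.00
Solving the 2×2 system: x ≈ 105.6, y ≈ 106.2 km.

x ≈ 105.6 km, y ≈ 106.2 km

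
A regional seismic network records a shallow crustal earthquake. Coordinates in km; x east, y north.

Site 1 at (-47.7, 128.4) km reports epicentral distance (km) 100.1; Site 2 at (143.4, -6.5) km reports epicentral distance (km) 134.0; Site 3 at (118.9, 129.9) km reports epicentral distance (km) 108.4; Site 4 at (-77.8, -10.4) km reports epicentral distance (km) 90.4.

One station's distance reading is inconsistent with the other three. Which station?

Solve using three stations at a time. Using Site 1, Site 2, Site 3 (subtract circle equations pairwise → linear system) gives (x, y) ≈ (31.0, 66.5).
Distances from that point to each station vs reported:
  Site 1: calculated 100.1 vs reported 100.1 → residual 0.0 km
  Site 2: calculated 134.0 vs reported 134.0 → residual 0.0 km
  Site 3: calculated 108.4 vs reported 108.4 → residual 0.0 km
  Site 4: calculated 133.2 vs reported 90.4 → residual 42.8 km
Site 1, Site 2, Site 3 are mutually consistent (residuals ≈ 0); Site 4 is off by 42.8 km.

Site 4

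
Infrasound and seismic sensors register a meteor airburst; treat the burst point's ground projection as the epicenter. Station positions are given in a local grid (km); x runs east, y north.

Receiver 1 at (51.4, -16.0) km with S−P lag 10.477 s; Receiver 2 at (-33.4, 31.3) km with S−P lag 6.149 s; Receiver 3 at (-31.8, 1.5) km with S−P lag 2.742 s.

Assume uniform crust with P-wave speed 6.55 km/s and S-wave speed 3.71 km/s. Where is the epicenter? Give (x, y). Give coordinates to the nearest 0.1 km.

Distance from S−P lag: d = Δt · v_P v_S / (v_P − v_S) = Δt · (6.55·3.71)/(6.55−3.71) ≈ 8.5565·Δt.
So d_Receiver 1 = 89.65, d_Receiver 2 = 52.61, d_Receiver 3 = 23.46 km.
Circle about each station: (x − 51.4)² + (y + 16.0)² = 89.65²; (x + 33.4)² + (y − 31.3)² = 52.61²; (x + 31.8)² + (y − 1.5)² = 23.46².
Subtracting the Receiver 1 equation from the Receiver 2 and Receiver 3 equations removes the quadratic terms:
-169.6 x + 94.6 y = 4466.60
-166.4 x + 35.0 y = 5602.28
Solving the 2×2 system: x ≈ -38.1, y ≈ -21.1 km.
Check against Receiver 1 (with the unrounded x, y): √((x − 51.4)²+(y + 16.0)²) = 89.65 ≈ 89.65 km. ✓

-38.1 km east, -21.1 km north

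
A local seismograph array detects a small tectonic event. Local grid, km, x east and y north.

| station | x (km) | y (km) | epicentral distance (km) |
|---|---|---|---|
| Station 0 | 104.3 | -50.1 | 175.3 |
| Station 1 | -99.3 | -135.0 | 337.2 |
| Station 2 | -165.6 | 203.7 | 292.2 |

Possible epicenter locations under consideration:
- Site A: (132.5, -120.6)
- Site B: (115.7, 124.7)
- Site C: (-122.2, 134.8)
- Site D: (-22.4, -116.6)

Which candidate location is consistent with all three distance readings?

Site B

For each candidate, compare |candidate − station| to the reported distance:
Site A: residuals Station 0 99.4, Station 1 105.0, Station 2 148.3 → max 148.3 km
Site B: residuals Station 0 0.1, Station 1 0.1, Station 2 0.0 → max 0.1 km
Site C: residuals Station 0 117.1, Station 1 66.4, Station 2 210.8 → max 210.8 km
Site D: residuals Station 0 32.2, Station 1 258.1, Station 2 58.7 → max 258.1 km
Only Site B has all residuals ≈ 0.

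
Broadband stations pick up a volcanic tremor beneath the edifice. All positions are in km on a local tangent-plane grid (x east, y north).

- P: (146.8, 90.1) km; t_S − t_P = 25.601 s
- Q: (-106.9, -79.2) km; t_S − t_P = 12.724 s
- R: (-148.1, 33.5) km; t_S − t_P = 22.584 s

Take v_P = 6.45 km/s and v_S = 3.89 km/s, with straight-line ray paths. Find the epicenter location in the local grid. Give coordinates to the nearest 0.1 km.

10.7 km east, -120.7 km north

Distance from S−P lag: d = Δt · v_P v_S / (v_P − v_S) = Δt · (6.45·3.89)/(6.45−3.89) ≈ 9.8010·Δt.
So d_P = 250.91, d_Q = 124.71, d_R = 221.35 km.
Circle about each station: (x − 146.8)² + (y − 90.1)² = 250.91²; (x + 106.9)² + (y + 79.2)² = 124.71²; (x + 148.1)² + (y − 33.5)² = 221.35².
Subtracting the P equation from the Q and R equations removes the quadratic terms:
-507.4 x − 338.6 y = 35435.24
-589.8 x − 113.2 y = 7347.62
Solving the 2×2 system: x ≈ 10.7, y ≈ -120.7 km.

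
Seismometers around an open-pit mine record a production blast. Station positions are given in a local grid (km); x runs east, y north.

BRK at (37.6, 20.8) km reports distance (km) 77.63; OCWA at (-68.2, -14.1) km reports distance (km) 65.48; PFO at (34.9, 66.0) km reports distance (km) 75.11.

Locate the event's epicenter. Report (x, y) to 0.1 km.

Circle about each station: (x − 37.6)² + (y − 20.8)² = 77.63²; (x + 68.2)² + (y + 14.1)² = 65.48²; (x − 34.9)² + (y − 66.0)² = 75.11².
Subtracting the BRK equation from the OCWA and PFO equations removes the quadratic terms:
-211.6 x − 69.8 y = 4742.44
-5.4 x + 90.4 y = 4112.51
Solving the 2×2 system: x ≈ -36.7, y ≈ 43.3 km.
Check against BRK (with the unrounded x, y): √((x − 37.6)²+(y − 20.8)²) = 77.63 ≈ 77.63 km. ✓

x ≈ -36.7 km, y ≈ 43.3 km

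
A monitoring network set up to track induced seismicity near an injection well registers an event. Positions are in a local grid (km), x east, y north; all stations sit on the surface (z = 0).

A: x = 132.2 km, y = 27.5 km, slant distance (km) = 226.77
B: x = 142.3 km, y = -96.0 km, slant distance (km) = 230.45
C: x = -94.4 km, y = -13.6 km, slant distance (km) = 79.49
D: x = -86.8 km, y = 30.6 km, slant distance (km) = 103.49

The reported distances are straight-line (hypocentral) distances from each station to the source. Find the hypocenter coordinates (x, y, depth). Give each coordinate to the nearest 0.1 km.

Each station gives a sphere (x−x_i)² + (y−y_i)² + z² = d_i² (stations at z=0).
Subtracting the A sphere from B and C: z² cancels, leaving linear equations in x and y:
20.2 x − 247.0 y = 9549.63
-453.2 x − 82.2 y = 35969.20
Solving: x ≈ -71.297, y ≈ -44.493 km (keep extra digits for the depth step; rounded: -71.3, -44.5).
Then from the A sphere: z² = 226.77² − (x − 132.2)² − (y − 27.5)² with x = -71.297, y = -44.493, so z ≈ 69.503 ≈ 69.5 km.
Check against D (with the unrounded solution): distance 103.49 ≈ 103.49 km. ✓

(-71.3, -44.5, 69.5)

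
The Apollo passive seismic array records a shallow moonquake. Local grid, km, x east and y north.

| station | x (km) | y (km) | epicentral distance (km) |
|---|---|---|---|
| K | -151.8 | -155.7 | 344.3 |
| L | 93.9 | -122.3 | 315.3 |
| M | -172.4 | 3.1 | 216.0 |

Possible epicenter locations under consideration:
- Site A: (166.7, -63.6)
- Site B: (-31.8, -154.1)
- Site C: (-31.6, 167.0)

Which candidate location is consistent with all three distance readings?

For each candidate, compare |candidate − station| to the reported distance:
Site A: residuals K 12.8, L 221.8, M 129.6 → max 221.8 km
Site B: residuals K 224.3, L 185.6, M 5.1 → max 224.3 km
Site C: residuals K 0.1, L 0.0, M 0.1 → max 0.1 km
Only Site C has all residuals ≈ 0.

Site C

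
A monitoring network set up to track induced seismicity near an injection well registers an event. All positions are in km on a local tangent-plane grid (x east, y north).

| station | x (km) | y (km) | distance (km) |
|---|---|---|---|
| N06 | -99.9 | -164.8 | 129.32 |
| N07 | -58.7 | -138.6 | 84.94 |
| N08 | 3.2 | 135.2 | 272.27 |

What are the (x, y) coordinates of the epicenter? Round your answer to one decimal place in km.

26.2 km east, -136.1 km north

Circle about each station: (x + 99.9)² + (y + 164.8)² = 129.32²; (x + 58.7)² + (y + 138.6)² = 84.94²; (x − 3.2)² + (y − 135.2)² = 272.27².
Subtracting the N06 equation from the N07 and N08 equations removes the quadratic terms:
82.4 x + 52.4 y = -4974.54
206.2 x + 600.0 y = -76257.06
Solving the 2×2 system: x ≈ 26.2, y ≈ -136.1 km.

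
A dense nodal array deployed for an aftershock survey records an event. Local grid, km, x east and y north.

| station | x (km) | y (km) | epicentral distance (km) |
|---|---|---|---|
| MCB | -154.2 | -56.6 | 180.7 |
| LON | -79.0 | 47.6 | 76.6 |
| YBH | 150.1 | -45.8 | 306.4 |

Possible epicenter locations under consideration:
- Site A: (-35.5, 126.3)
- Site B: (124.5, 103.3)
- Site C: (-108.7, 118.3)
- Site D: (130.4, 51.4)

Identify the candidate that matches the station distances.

Site C

For each candidate, compare |candidate − station| to the reported distance:
Site A: residuals MCB 37.3, LON 13.3, YBH 53.3 → max 53.3 km
Site B: residuals MCB 140.6, LON 134.4, YBH 155.1 → max 155.1 km
Site C: residuals MCB 0.0, LON 0.1, YBH 0.0 → max 0.1 km
Site D: residuals MCB 123.7, LON 132.8, YBH 207.2 → max 207.2 km
Only Site C has all residuals ≈ 0.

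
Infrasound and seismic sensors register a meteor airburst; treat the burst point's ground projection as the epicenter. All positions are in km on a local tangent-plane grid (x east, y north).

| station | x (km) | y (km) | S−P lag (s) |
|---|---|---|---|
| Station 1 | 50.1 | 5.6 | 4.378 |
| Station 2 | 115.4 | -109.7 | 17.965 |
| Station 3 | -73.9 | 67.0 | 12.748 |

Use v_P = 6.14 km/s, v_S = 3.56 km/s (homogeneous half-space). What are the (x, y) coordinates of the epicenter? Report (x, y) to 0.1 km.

Distance from S−P lag: d = Δt · v_P v_S / (v_P − v_S) = Δt · (6.14·3.56)/(6.14−3.56) ≈ 8.4722·Δt.
So d_Station 1 = 37.09, d_Station 2 = 152.20, d_Station 3 = 108.00 km.
Circle about each station: (x − 50.1)² + (y − 5.6)² = 37.09²; (x − 115.4)² + (y + 109.7)² = 152.20²; (x + 73.9)² + (y − 67.0)² = 108.00².
Subtracting pairs of circle equations eliminates x²+y² and gives linear equations (the radical axes):
130.6 x − 230.6 y = 1020.71
-248.0 x + 122.8 y = -2879.49
Solving the 2×2 system: x ≈ 13.1, y ≈ 3.0 km.

(13.1, 3.0)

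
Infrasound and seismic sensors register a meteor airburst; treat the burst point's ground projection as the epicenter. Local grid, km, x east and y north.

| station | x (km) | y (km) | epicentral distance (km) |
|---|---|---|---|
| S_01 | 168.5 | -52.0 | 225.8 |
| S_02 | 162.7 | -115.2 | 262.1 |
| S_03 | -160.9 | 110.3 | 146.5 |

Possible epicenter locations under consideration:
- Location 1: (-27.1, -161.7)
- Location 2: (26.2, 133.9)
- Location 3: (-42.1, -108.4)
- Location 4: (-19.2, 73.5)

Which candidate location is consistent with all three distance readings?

Location 4

For each candidate, compare |candidate − station| to the reported distance:
Location 1: residuals S_01 1.5, S_02 66.7, S_03 156.6 → max 156.6 km
Location 2: residuals S_01 8.3, S_02 21.9, S_03 42.1 → max 42.1 km
Location 3: residuals S_01 7.8, S_02 57.2, S_03 102.4 → max 102.4 km
Location 4: residuals S_01 0.0, S_02 0.0, S_03 0.1 → max 0.1 km
Only Location 4 has all residuals ≈ 0.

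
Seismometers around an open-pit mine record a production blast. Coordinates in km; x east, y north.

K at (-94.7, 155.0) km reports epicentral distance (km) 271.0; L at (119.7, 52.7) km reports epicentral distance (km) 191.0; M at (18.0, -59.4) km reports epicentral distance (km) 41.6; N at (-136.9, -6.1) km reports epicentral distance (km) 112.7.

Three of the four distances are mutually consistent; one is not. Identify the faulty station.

Solve using three stations at a time. Using K, L, M (subtract circle equations pairwise → linear system) gives (x, y) ≈ (2.4, -98.0).
Distances from that point to each station vs reported:
  K: calculated 271.0 vs reported 271.0 → residual 0.0 km
  L: calculated 191.0 vs reported 191.0 → residual 0.0 km
  M: calculated 41.7 vs reported 41.6 → residual 0.1 km
  N: calculated 166.9 vs reported 112.7 → residual 54.2 km
K, L, M are mutually consistent (residuals ≈ 0); N is off by 54.2 km.

N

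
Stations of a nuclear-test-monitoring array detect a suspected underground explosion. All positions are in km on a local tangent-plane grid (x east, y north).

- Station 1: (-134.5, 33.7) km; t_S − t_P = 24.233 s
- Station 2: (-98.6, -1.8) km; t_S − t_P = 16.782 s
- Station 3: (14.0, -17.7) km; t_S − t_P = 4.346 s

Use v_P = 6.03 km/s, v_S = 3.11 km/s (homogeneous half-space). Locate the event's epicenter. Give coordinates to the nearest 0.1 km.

Distance from S−P lag: d = Δt · v_P v_S / (v_P − v_S) = Δt · (6.03·3.11)/(6.03−3.11) ≈ 6.4224·Δt.
So d_Station 1 = 155.63, d_Station 2 = 107.78, d_Station 3 = 27.91 km.
Circle about each station: (x + 134.5)² + (y − 33.7)² = 155.63²; (x + 98.6)² + (y + 1.8)² = 107.78²; (x − 14.0)² + (y + 17.7)² = 27.91².
Subtracting the Station 1 equation from the Station 2 and Station 3 equations removes the quadratic terms:
71.8 x − 71.0 y = 3103.43
297.0 x − 102.8 y = 4725.08
Solving the 2×2 system: x ≈ 1.2, y ≈ -42.5 km.

1.2 km east, -42.5 km north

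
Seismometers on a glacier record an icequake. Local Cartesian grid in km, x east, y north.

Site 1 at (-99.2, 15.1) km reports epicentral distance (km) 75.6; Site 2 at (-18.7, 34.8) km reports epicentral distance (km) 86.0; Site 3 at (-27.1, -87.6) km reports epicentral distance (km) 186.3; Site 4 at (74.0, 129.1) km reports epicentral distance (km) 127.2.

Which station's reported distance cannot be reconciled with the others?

Solve using three stations at a time. Using Site 1, Site 2, Site 3 (subtract circle equations pairwise → linear system) gives (x, y) ≈ (-85.2, 89.4).
Distances from that point to each station vs reported:
  Site 1: calculated 75.7 vs reported 75.6 → residual 0.1 km
  Site 2: calculated 86.0 vs reported 86.0 → residual 0.0 km
  Site 3: calculated 186.3 vs reported 186.3 → residual 0.0 km
  Site 4: calculated 164.0 vs reported 127.2 → residual 36.8 km
Site 1, Site 2, Site 3 are mutually consistent (residuals ≈ 0); Site 4 is off by 36.8 km.

Site 4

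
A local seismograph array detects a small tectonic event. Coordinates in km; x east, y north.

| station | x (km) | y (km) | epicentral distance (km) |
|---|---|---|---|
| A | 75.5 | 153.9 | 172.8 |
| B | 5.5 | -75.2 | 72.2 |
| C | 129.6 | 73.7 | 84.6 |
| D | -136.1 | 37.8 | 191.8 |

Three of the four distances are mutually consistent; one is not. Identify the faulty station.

C

Solve using three stations at a time. Using A, B, D (subtract circle equations pairwise → linear system) gives (x, y) ≈ (47.8, -16.7).
Distances from that point to each station vs reported:
  A: calculated 172.8 vs reported 172.8 → residual 0.0 km
  B: calculated 72.2 vs reported 72.2 → residual 0.0 km
  C: calculated 121.9 vs reported 84.6 → residual 37.3 km
  D: calculated 191.8 vs reported 191.8 → residual 0.0 km
A, B, D are mutually consistent (residuals ≈ 0); C is off by 37.3 km.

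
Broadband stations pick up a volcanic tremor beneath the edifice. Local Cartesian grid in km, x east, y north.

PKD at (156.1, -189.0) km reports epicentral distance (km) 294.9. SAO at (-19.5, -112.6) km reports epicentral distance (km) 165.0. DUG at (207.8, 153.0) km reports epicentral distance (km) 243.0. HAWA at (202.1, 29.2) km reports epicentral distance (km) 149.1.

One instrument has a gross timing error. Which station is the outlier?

HAWA

Solve using three stations at a time. Using PKD, SAO, DUG (subtract circle equations pairwise → linear system) gives (x, y) ≈ (-13.4, 52.3).
Distances from that point to each station vs reported:
  PKD: calculated 294.9 vs reported 294.9 → residual 0.0 km
  SAO: calculated 165.1 vs reported 165.0 → residual 0.1 km
  DUG: calculated 243.0 vs reported 243.0 → residual 0.0 km
  HAWA: calculated 216.8 vs reported 149.1 → residual 67.7 km
PKD, SAO, DUG are mutually consistent (residuals ≈ 0); HAWA is off by 67.7 km.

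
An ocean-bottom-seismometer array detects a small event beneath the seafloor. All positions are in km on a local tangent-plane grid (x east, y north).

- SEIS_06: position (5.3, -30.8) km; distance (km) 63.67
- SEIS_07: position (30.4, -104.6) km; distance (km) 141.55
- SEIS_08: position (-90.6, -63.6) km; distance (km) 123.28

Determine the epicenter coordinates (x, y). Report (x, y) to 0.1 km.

-11.2 km east, 30.7 km north

Circle about each station: (x − 5.3)² + (y + 30.8)² = 63.67²; (x − 30.4)² + (y + 104.6)² = 141.55²; (x + 90.6)² + (y + 63.6)² = 123.28².
Subtracting the SEIS_06 equation from the SEIS_07 and SEIS_08 equations removes the quadratic terms:
50.2 x − 147.6 y = -5093.94
-191.8 x − 65.6 y = 132.50
Solving the 2×2 system: x ≈ -11.2, y ≈ 30.7 km.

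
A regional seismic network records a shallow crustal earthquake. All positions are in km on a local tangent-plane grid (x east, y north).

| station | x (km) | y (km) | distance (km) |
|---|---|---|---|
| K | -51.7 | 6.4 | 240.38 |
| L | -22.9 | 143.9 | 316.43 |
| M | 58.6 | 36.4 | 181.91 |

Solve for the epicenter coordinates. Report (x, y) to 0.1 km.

Circle about each station: (x + 51.7)² + (y − 6.4)² = 240.38²; (x + 22.9)² + (y − 143.9)² = 316.43²; (x − 58.6)² + (y − 36.4)² = 181.91².
Subtracting the K equation from the L and M equations removes the quadratic terms:
57.6 x + 275.0 y = -23827.63
220.6 x + 60.0 y = 26736.37
Solving the 2×2 system: x ≈ 153.5, y ≈ -118.8 km.

153.5 km east, -118.8 km north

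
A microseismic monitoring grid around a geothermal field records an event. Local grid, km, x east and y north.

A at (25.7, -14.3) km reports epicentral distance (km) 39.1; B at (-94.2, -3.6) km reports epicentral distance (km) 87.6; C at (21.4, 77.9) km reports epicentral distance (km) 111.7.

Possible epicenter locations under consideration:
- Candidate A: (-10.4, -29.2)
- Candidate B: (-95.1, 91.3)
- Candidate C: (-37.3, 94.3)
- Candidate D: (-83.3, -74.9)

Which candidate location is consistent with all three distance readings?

For each candidate, compare |candidate − station| to the reported distance:
Candidate A: residuals A 0.0, B 0.0, C 0.0 → max 0.0 km
Candidate B: residuals A 121.3, B 7.3, C 5.6 → max 121.3 km
Candidate C: residuals A 86.5, B 25.6, C 50.8 → max 86.5 km
Candidate D: residuals A 85.6, B 15.5, C 73.5 → max 85.6 km
Only Candidate A has all residuals ≈ 0.

Candidate A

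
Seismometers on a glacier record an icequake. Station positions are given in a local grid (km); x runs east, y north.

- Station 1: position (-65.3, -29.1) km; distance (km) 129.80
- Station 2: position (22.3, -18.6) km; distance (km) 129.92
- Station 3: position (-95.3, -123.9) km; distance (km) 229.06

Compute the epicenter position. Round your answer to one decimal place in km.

Circle about each station: (x + 65.3)² + (y + 29.1)² = 129.80²; (x − 22.3)² + (y + 18.6)² = 129.92²; (x + 95.3)² + (y + 123.9)² = 229.06².
Subtracting pairs of circle equations eliminates x²+y² and gives linear equations (the radical axes):
175.2 x + 21.0 y = -4298.82
-60.0 x − 189.6 y = -16298.04
Solving the 2×2 system: x ≈ -36.2, y ≈ 97.4 km.

(-36.2, 97.4)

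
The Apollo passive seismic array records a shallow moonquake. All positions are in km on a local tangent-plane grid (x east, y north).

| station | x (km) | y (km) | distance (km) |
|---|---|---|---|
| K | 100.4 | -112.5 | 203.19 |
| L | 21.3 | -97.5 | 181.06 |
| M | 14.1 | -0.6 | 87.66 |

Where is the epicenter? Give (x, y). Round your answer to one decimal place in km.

42.6 km east, 82.3 km north

Circle about each station: (x − 100.4)² + (y + 112.5)² = 203.19²; (x − 21.3)² + (y + 97.5)² = 181.06²; (x − 14.1)² + (y + 0.6)² = 87.66².
Subtracting the K equation from the L and M equations removes the quadratic terms:
-158.2 x + 30.0 y = -4273.02
-172.6 x + 223.8 y = 11064.66
Solving the 2×2 system: x ≈ 42.6, y ≈ 82.3 km.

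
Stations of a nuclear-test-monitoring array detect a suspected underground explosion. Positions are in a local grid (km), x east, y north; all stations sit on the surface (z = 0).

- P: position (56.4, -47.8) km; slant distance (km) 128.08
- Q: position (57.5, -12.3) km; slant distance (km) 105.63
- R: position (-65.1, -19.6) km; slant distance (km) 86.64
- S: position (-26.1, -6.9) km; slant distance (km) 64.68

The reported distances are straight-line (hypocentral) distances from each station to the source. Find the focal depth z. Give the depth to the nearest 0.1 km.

depth ≈ 36.6 km

Each station gives a sphere (x−x_i)² + (y−y_i)² + z² = d_i² (stations at z=0).
Subtracting the P sphere from Q and R: z² cancels, leaving linear equations in x and y:
2.2 x + 71.0 y = 3238.53
-243.0 x + 56.4 y = 8054.37
Solving: x ≈ -22.398, y ≈ 46.307 km (keep extra digits for the depth step; rounded: -22.4, 46.3).
Then from the P sphere: z² = 128.08² − (x − 56.4)² − (y + 47.8)² with x = -22.398, y = 46.307, so z ≈ 36.596 ≈ 36.6 km.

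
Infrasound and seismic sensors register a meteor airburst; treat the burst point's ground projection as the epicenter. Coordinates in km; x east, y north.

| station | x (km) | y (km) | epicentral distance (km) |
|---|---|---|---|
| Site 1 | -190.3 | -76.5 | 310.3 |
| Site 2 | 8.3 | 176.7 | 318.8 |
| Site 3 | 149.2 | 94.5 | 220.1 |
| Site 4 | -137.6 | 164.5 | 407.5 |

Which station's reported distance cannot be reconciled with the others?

Site 4

Solve using three stations at a time. Using Site 1, Site 2, Site 3 (subtract circle equations pairwise → linear system) gives (x, y) ≈ (116.5, -123.2).
Distances from that point to each station vs reported:
  Site 1: calculated 310.3 vs reported 310.3 → residual 0.0 km
  Site 2: calculated 318.8 vs reported 318.8 → residual 0.0 km
  Site 3: calculated 220.2 vs reported 220.1 → residual 0.1 km
  Site 4: calculated 383.9 vs reported 407.5 → residual 23.6 km
Site 1, Site 2, Site 3 are mutually consistent (residuals ≈ 0); Site 4 is off by 23.6 km.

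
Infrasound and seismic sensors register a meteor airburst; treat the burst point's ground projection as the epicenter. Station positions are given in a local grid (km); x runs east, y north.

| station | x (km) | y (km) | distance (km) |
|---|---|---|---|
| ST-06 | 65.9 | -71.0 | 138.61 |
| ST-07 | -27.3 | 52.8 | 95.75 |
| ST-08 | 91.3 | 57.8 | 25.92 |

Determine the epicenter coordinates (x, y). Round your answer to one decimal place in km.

Circle about each station: (x − 65.9)² + (y + 71.0)² = 138.61²; (x + 27.3)² + (y − 52.8)² = 95.75²; (x − 91.3)² + (y − 57.8)² = 25.92².
Subtracting the ST-06 equation from the ST-07 and ST-08 equations removes the quadratic terms:
-186.4 x + 247.6 y = 4193.99
50.8 x + 257.6 y = 20833.61
Solving the 2×2 system: x ≈ 67.3, y ≈ 67.6 km.

67.3 km east, 67.6 km north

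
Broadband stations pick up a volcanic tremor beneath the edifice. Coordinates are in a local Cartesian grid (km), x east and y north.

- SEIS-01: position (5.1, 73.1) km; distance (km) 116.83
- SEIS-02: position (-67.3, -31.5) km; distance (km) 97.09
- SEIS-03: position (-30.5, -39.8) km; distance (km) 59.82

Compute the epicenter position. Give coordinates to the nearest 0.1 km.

(29.3, -41.2)

Circle about each station: (x − 5.1)² + (y − 73.1)² = 116.83²; (x + 67.3)² + (y + 31.5)² = 97.09²; (x + 30.5)² + (y + 39.8)² = 59.82².
Subtracting pairs of circle equations eliminates x²+y² and gives linear equations (the radical axes):
-144.8 x − 209.2 y = 4374.70
-71.2 x − 225.8 y = 7215.49
Solving the 2×2 system: x ≈ 29.3, y ≈ -41.2 km.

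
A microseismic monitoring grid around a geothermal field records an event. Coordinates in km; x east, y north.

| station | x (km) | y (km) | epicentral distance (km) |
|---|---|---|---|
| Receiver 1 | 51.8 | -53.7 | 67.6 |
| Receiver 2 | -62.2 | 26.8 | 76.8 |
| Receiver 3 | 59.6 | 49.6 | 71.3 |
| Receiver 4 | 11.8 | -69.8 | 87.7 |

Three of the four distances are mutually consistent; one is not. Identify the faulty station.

Solve using three stations at a time. Using Receiver 1, Receiver 2, Receiver 3 (subtract circle equations pairwise → linear system) gives (x, y) ≈ (9.4, -1.0).
Distances from that point to each station vs reported:
  Receiver 1: calculated 67.6 vs reported 67.6 → residual 0.0 km
  Receiver 2: calculated 76.8 vs reported 76.8 → residual 0.0 km
  Receiver 3: calculated 71.3 vs reported 71.3 → residual 0.0 km
  Receiver 4: calculated 68.8 vs reported 87.7 → residual 18.9 km
Receiver 1, Receiver 2, Receiver 3 are mutually consistent (residuals ≈ 0); Receiver 4 is off by 18.9 km.

Receiver 4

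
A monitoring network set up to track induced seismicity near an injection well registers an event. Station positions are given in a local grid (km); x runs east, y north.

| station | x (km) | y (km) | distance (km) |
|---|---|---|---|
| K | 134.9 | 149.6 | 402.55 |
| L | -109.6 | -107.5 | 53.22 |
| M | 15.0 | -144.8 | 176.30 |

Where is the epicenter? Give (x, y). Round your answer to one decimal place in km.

Circle about each station: (x − 134.9)² + (y − 149.6)² = 402.55²; (x + 109.6)² + (y + 107.5)² = 53.22²; (x − 15.0)² + (y + 144.8)² = 176.30².
Subtracting the K equation from the L and M equations removes the quadratic terms:
-489.0 x − 514.2 y = 142204.37
-239.8 x − 588.8 y = 111578.68
Solving the 2×2 system: x ≈ -160.1, y ≈ -124.3 km.
Check against K (with the unrounded x, y): √((x − 134.9)²+(y − 149.6)²) = 402.55 ≈ 402.55 km. ✓

-160.1 km east, -124.3 km north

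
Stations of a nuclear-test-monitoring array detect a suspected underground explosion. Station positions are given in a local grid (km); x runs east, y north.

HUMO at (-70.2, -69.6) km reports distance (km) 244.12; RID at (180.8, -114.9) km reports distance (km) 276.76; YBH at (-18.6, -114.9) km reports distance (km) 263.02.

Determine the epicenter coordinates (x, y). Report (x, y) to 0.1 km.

Circle about each station: (x + 70.2)² + (y + 69.6)² = 244.12²; (x − 180.8)² + (y + 114.9)² = 276.76²; (x + 18.6)² + (y + 114.9)² = 263.02².
Subtracting the HUMO equation from the RID and YBH equations removes the quadratic terms:
502.0 x − 90.6 y = 19116.93
103.2 x − 90.6 y = -5809.18
Solving the 2×2 system: x ≈ 62.5, y ≈ 135.3 km.

62.5 km east, 135.3 km north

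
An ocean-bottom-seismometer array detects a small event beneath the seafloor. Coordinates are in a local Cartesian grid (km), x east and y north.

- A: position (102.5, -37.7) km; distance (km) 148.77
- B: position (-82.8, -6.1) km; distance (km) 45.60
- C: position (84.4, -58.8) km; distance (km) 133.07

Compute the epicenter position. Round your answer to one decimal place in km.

(-46.2, -33.3)

Circle about each station: (x − 102.5)² + (y + 37.7)² = 148.77²; (x + 82.8)² + (y + 6.1)² = 45.60²; (x − 84.4)² + (y + 58.8)² = 133.07².
Subtracting pairs of circle equations eliminates x²+y² and gives linear equations (the radical axes):
-370.6 x + 63.2 y = 15018.66
-36.2 x − 42.2 y = 3078.15
Solving the 2×2 system: x ≈ -46.2, y ≈ -33.3 km.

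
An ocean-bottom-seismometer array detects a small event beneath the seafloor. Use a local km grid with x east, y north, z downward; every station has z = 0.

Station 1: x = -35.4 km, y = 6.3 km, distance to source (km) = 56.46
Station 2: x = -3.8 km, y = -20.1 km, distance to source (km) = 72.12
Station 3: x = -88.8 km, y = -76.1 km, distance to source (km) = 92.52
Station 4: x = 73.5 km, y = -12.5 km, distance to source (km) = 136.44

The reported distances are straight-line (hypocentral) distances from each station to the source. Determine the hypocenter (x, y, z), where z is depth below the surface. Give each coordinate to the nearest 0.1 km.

Each station gives a sphere (x−x_i)² + (y−y_i)² + z² = d_i² (stations at z=0).
Subtracting the Station 1 sphere from Station 2 and Station 3: z² cancels, leaving linear equations in x and y:
63.2 x − 52.8 y = -2887.96
-106.8 x − 164.8 y = 7011.58
Solving: x ≈ -52.705, y ≈ -8.390 km (keep extra digits for the depth step; rounded: -52.7, -8.4).
Then from the Station 1 sphere: z² = 56.46² − (x + 35.4)² − (y − 6.3)² with x = -52.705, y = -8.390, so z ≈ 51.696 ≈ 51.7 km.
Check against Station 4 (with the unrounded solution): distance 136.44 ≈ 136.44 km. ✓

(-52.7, -8.4, 51.7)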